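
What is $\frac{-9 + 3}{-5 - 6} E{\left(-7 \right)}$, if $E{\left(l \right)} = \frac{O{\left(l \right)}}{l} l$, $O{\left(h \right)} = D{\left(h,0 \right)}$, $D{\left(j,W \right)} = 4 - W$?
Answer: $\frac{24}{11} \approx 2.1818$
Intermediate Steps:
$O{\left(h \right)} = 4$ ($O{\left(h \right)} = 4 - 0 = 4 + 0 = 4$)
$E{\left(l \right)} = 4$ ($E{\left(l \right)} = \frac{4}{l} l = 4$)
$\frac{-9 + 3}{-5 - 6} E{\left(-7 \right)} = \frac{-9 + 3}{-5 - 6} \cdot 4 = - \frac{6}{-11} \cdot 4 = \left(-6\right) \left(- \frac{1}{11}\right) 4 = \frac{6}{11} \cdot 4 = \frac{24}{11}$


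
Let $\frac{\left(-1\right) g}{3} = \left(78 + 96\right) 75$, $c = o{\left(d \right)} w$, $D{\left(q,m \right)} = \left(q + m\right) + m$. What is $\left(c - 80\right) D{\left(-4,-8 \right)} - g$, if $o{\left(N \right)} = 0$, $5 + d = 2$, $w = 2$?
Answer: $40750$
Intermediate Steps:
$d = -3$ ($d = -5 + 2 = -3$)
$D{\left(q,m \right)} = q + 2 m$ ($D{\left(q,m \right)} = \left(m + q\right) + m = q + 2 m$)
$c = 0$ ($c = 0 \cdot 2 = 0$)
$g = -39150$ ($g = - 3 \left(78 + 96\right) 75 = - 3 \cdot 174 \cdot 75 = \left(-3\right) 13050 = -39150$)
$\left(c - 80\right) D{\left(-4,-8 \right)} - g = \left(0 - 80\right) \left(-4 + 2 \left(-8\right)\right) - -39150 = - 80 \left(-4 - 16\right) + 39150 = \left(-80\right) \left(-20\right) + 39150 = 1600 + 39150 = 40750$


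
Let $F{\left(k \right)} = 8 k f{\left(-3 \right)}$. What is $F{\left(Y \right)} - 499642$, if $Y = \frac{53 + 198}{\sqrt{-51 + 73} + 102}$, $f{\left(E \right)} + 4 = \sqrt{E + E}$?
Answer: $-499642 - \frac{1004 \left(4 - i \sqrt{6}\right) \left(102 - \sqrt{22}\right)}{5191} \approx -4.9972 \cdot 10^{5} + 46.101 i$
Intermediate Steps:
$f{\left(E \right)} = -4 + \sqrt{2} \sqrt{E}$ ($f{\left(E \right)} = -4 + \sqrt{E + E} = -4 + \sqrt{2 E} = -4 + \sqrt{2} \sqrt{E}$)
$Y = \frac{251}{102 + \sqrt{22}}$ ($Y = \frac{251}{\sqrt{22} + 102} = \frac{251}{102 + \sqrt{22}} \approx 2.3526$)
$F{\left(k \right)} = 8 k \left(-4 + i \sqrt{6}\right)$ ($F{\left(k \right)} = 8 k \left(-4 + \sqrt{2} \sqrt{-3}\right) = 8 k \left(-4 + \sqrt{2} i \sqrt{3}\right) = 8 k \left(-4 + i \sqrt{6}\right)$)
$F{\left(Y \right)} - 499642 = 8 \left(\frac{12801}{5191} - \frac{251 \sqrt{22}}{10382}\right) \left(-4 + i \sqrt{6}\right) - 499642 = 8 \left(-4 + i \sqrt{6}\right) \left(\frac{12801}{5191} - \frac{251 \sqrt{22}}{10382}\right) - 499642 = -499642 + 8 \left(-4 + i \sqrt{6}\right) \left(\frac{12801}{5191} - \frac{251 \sqrt{22}}{10382}\right)$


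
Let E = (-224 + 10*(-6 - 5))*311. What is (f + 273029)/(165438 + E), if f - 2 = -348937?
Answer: -37953/30782 ≈ -1.2330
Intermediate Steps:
f = -348935 (f = 2 - 348937 = -348935)
E = -103874 (E = (-224 + 10*(-11))*311 = (-224 - 110)*311 = -334*311 = -103874)
(f + 273029)/(165438 + E) = (-348935 + 273029)/(165438 - 103874) = -75906/61564 = -75906*1/61564 = -37953/30782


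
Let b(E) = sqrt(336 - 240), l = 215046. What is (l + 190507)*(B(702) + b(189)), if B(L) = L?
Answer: 284698206 + 1622212*sqrt(6) ≈ 2.8867e+8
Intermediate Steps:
b(E) = 4*sqrt(6) (b(E) = sqrt(96) = 4*sqrt(6))
(l + 190507)*(B(702) + b(189)) = (215046 + 190507)*(702 + 4*sqrt(6)) = 405553*(702 + 4*sqrt(6)) = 284698206 + 1622212*sqrt(6)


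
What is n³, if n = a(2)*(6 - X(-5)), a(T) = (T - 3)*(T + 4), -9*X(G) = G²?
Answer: -3944312/27 ≈ -1.4609e+5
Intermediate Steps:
X(G) = -G²/9
a(T) = (-3 + T)*(4 + T)
n = -158/3 (n = (-12 + 2 + 2²)*(6 - (-1)*(-5)²/9) = (-12 + 2 + 4)*(6 - (-1)*25/9) = -6*(6 - 1*(-25/9)) = -6*(6 + 25/9) = -6*79/9 = -158/3 ≈ -52.667)
n³ = (-158/3)³ = -3944312/27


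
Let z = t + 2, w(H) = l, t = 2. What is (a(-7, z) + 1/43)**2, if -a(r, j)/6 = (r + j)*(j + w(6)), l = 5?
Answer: 48539089/1849 ≈ 26252.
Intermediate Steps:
w(H) = 5
z = 4 (z = 2 + 2 = 4)
a(r, j) = -6*(5 + j)*(j + r) (a(r, j) = -6*(r + j)*(j + 5) = -6*(j + r)*(5 + j) = -6*(5 + j)*(j + r))
(a(-7, z) + 1/43)**2 = ((-30*4 - 30*(-7) - 6*4**2 - 6*4*(-7)) + 1/43)**2 = ((-120 + 210 - 6*16 + 168) + 1/43)**2 = ((-120 + 210 - 96 + 168) + 1/43)**2 = (162 + 1/43)**2 = (6967/43)**2 = 48539089/1849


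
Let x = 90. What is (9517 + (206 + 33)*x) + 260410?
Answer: 291437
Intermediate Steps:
(9517 + (206 + 33)*x) + 260410 = (9517 + (206 + 33)*90) + 260410 = (9517 + 239*90) + 260410 = (9517 + 21510) + 260410 = 31027 + 260410 = 291437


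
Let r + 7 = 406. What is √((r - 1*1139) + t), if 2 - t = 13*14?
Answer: 2*I*√230 ≈ 30.332*I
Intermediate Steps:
r = 399 (r = -7 + 406 = 399)
t = -180 (t = 2 - 13*14 = 2 - 1*182 = 2 - 182 = -180)
√((r - 1*1139) + t) = √((399 - 1*1139) - 180) = √((399 - 1139) - 180) = √(-740 - 180) = √(-920) = 2*I*√230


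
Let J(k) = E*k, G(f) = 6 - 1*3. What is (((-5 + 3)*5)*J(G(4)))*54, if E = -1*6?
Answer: 9720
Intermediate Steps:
E = -6
G(f) = 3 (G(f) = 6 - 3 = 3)
J(k) = -6*k
(((-5 + 3)*5)*J(G(4)))*54 = (((-5 + 3)*5)*(-6*3))*54 = (-2*5*(-18))*54 = -10*(-18)*54 = 180*54 = 9720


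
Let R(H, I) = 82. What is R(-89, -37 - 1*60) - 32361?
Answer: -32279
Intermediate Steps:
R(-89, -37 - 1*60) - 32361 = 82 - 32361 = -32279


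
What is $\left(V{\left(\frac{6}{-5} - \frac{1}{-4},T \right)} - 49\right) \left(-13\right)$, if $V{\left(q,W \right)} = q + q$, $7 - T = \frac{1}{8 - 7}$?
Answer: $\frac{6617}{10} \approx 661.7$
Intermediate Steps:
$T = 6$ ($T = 7 - \frac{1}{8 - 7} = 7 - 1^{-1} = 7 - 1 = 6$)
$V{\left(q,W \right)} = 2 q$
$\left(V{\left(\frac{6}{-5} - \frac{1}{-4},T \right)} - 49\right) \left(-13\right) = \left(2 \left(\frac{6}{-5} - \frac{1}{-4}\right) - 49\right) \left(-13\right) = \left(2 \left(6 \left(- \frac{1}{5}\right) - - \frac{1}{4}\right) - 49\right) \left(-13\right) = \left(2 \left(- \frac{6}{5} + \frac{1}{4}\right) - 49\right) \left(-13\right) = \left(2 \left(- \frac{19}{20}\right) - 49\right) \left(-13\right) = \left(- \frac{19}{10} - 49\right) \left(-13\right) = \left(- \frac{509}{10}\right) \left(-13\right) = \frac{6617}{10}$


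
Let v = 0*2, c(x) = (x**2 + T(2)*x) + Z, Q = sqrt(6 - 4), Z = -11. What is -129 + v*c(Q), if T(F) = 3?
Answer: -129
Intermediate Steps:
Q = sqrt(2) ≈ 1.4142
c(x) = -11 + x**2 + 3*x (c(x) = (x**2 + 3*x) - 11 = -11 + x**2 + 3*x)
v = 0
-129 + v*c(Q) = -129 + 0*(-11 + (sqrt(2))**2 + 3*sqrt(2)) = -129 + 0*(-11 + 2 + 3*sqrt(2)) = -129 + 0*(-9 + 3*sqrt(2)) = -129 + 0 = -129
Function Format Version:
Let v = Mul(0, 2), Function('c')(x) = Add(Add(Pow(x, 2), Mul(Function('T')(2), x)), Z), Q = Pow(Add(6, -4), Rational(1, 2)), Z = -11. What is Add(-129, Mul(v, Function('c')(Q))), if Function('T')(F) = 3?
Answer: -129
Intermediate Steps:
Q = Pow(2, Rational(1, 2)) ≈ 1.4142
Function('c')(x) = Add(-11, Pow(x, 2), Mul(3, x)) (Function('c')(x) = Add(Add(Pow(x, 2), Mul(3, x)), -11) = Add(-11, Pow(x, 2), Mul(3, x)))
v = 0
Add(-129, Mul(v, Function('c')(Q))) = Add(-129, Mul(0, Add(-11, Pow(Pow(2, Rational(1, 2)), 2), Mul(3, Pow(2, Rational(1, 2)))))) = Add(-129, Mul(0, Add(-11, 2, Mul(3, Pow(2, Rational(1, 2)))))) = Add(-129, Mul(0, Add(-9, Mul(3, Pow(2, Rational(1, 2)))))) = Add(-129, 0) = -129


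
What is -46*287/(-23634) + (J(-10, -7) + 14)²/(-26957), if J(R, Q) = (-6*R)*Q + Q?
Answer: -262524388/45507267 ≈ -5.7688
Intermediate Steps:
J(R, Q) = Q - 6*Q*R (J(R, Q) = -6*Q*R + Q = Q - 6*Q*R)
-46*287/(-23634) + (J(-10, -7) + 14)²/(-26957) = -46*287/(-23634) + (-7*(1 - 6*(-10)) + 14)²/(-26957) = -13202*(-1/23634) + (-7*(1 + 60) + 14)²*(-1/26957) = 6601/11817 + (-7*61 + 14)²*(-1/26957) = 6601/11817 + (-427 + 14)²*(-1/26957) = 6601/11817 + (-413)²*(-1/26957) = 6601/11817 + 170569*(-1/26957) = 6601/11817 - 24367/3851 = -262524388/45507267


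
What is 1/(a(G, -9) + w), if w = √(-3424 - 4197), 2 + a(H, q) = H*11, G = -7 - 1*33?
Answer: -442/202985 - I*√7621/202985 ≈ -0.0021775 - 0.00043007*I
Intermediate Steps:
G = -40 (G = -7 - 33 = -40)
a(H, q) = -2 + 11*H (a(H, q) = -2 + H*11 = -2 + 11*H)
w = I*√7621 (w = √(-7621) = I*√7621 ≈ 87.298*I)
1/(a(G, -9) + w) = 1/((-2 + 11*(-40)) + I*√7621) = 1/((-2 - 440) + I*√7621) = 1/(-442 + I*√7621)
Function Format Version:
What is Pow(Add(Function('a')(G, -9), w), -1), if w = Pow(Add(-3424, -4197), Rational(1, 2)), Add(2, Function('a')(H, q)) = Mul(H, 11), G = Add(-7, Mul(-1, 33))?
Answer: Add(Rational(-442, 202985), Mul(Rational(-1, 202985), I, Pow(7621, Rational(1, 2)))) ≈ Add(-0.0021775, Mul(-0.00043007, I))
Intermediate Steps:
G = -40 (G = Add(-7, -33) = -40)
Function('a')(H, q) = Add(-2, Mul(11, H)) (Function('a')(H, q) = Add(-2, Mul(H, 11)) = Add(-2, Mul(11, H)))
w = Mul(I, Pow(7621, Rational(1, 2))) (w = Pow(-7621, Rational(1, 2)) = Mul(I, Pow(7621, Rational(1, 2))) ≈ Mul(87.298, I))
Pow(Add(Function('a')(G, -9), w), -1) = Pow(Add(Add(-2, Mul(11, -40)), Mul(I, Pow(7621, Rational(1, 2)))), -1) = Pow(Add(Add(-2, -440), Mul(I, Pow(7621, Rational(1, 2)))), -1) = Pow(Add(-442, Mul(I, Pow(7621, Rational(1, 2)))), -1)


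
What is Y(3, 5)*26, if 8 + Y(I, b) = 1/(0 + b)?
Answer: -1014/5 ≈ -202.80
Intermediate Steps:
Y(I, b) = -8 + 1/b (Y(I, b) = -8 + 1/(0 + b) = -8 + 1/b)
Y(3, 5)*26 = (-8 + 1/5)*26 = -39/5*26 = -1014/5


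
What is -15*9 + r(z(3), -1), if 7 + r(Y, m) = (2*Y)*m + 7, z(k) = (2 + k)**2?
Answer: -185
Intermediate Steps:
r(Y, m) = 2*Y*m (r(Y, m) = -7 + ((2*Y)*m + 7) = -7 + (2*Y*m + 7) = -7 + (7 + 2*Y*m) = 2*Y*m)
-15*9 + r(z(3), -1) = -15*9 + 2*(2 + 3)**2*(-1) = -135 + 2*5**2*(-1) = -135 + 2*25*(-1) = -135 - 50 = -185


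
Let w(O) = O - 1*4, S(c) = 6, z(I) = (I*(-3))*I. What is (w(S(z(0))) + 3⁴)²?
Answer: 6889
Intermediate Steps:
z(I) = -3*I² (z(I) = (-3*I)*I = -3*I²)
w(O) = -4 + O (w(O) = O - 4 = -4 + O)
(w(S(z(0))) + 3⁴)² = ((-4 + 6) + 3⁴)² = (2 + 81)² = 83² = 6889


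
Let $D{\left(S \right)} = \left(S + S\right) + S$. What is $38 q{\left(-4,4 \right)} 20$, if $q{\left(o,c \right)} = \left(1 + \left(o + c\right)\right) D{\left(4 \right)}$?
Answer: $9120$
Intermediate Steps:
$D{\left(S \right)} = 3 S$ ($D{\left(S \right)} = 2 S + S = 3 S$)
$q{\left(o,c \right)} = 12 + 12 c + 12 o$ ($q{\left(o,c \right)} = \left(1 + \left(o + c\right)\right) 3 \cdot 4 = \left(1 + \left(c + o\right)\right) 12 = \left(1 + c + o\right) 12 = 12 + 12 c + 12 o$)
$38 q{\left(-4,4 \right)} 20 = 38 \left(12 + 12 \cdot 4 + 12 \left(-4\right)\right) 20 = 38 \left(12 + 48 - 48\right) 20 = 38 \cdot 12 \cdot 20 = 456 \cdot 20 = 9120$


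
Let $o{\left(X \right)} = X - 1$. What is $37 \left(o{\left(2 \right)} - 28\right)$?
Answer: $-999$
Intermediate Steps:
$o{\left(X \right)} = -1 + X$ ($o{\left(X \right)} = X - 1 = -1 + X$)
$37 \left(o{\left(2 \right)} - 28\right) = 37 \left(\left(-1 + 2\right) - 28\right) = 37 \left(1 - 28\right) = 37 \left(-27\right) = -999$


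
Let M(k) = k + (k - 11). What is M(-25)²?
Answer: 3721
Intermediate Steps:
M(k) = -11 + 2*k (M(k) = k + (-11 + k) = -11 + 2*k)
M(-25)² = (-11 + 2*(-25))² = (-11 - 50)² = (-61)² = 3721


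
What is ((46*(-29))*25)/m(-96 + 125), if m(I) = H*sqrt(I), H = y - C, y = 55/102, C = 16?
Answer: 117300*sqrt(29)/1577 ≈ 400.56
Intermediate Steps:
y = 55/102 (y = 55*(1/102) = 55/102 ≈ 0.53922)
H = -1577/102 (H = 55/102 - 1*16 = 55/102 - 16 = -1577/102 ≈ -15.461)
m(I) = -1577*sqrt(I)/102
((46*(-29))*25)/m(-96 + 125) = ((46*(-29))*25)/((-1577*sqrt(-96 + 125)/102)) = (-1334*25)/((-1577*sqrt(29)/102)) = -(-117300)*sqrt(29)/1577 = 117300*sqrt(29)/1577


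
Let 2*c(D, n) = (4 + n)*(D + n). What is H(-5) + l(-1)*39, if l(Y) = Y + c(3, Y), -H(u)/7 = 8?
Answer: 22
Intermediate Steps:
H(u) = -56 (H(u) = -7*8 = -56)
c(D, n) = (4 + n)*(D + n)/2 (c(D, n) = ((4 + n)*(D + n))/2 = (4 + n)*(D + n)/2)
l(Y) = 6 + Y²/2 + 9*Y/2 (l(Y) = Y + (Y²/2 + 2*3 + 2*Y + (½)*3*Y) = Y + (Y²/2 + 6 + 2*Y + 3*Y/2) = Y + (6 + Y²/2 + 7*Y/2) = 6 + Y²/2 + 9*Y/2)
H(-5) + l(-1)*39 = -56 + (6 + (½)*(-1)² + (9/2)*(-1))*39 = -56 + (6 + (½)*1 - 9/2)*39 = -56 + (6 + ½ - 9/2)*39 = -56 + 2*39 = -56 + 78 = 22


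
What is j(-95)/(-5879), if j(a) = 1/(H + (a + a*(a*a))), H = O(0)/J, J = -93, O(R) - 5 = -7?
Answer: 93/468819138332 ≈ 1.9837e-10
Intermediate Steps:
O(R) = -2 (O(R) = 5 - 7 = -2)
H = 2/93 (H = -2/(-93) = -2*(-1/93) = 2/93 ≈ 0.021505)
j(a) = 1/(2/93 + a + a**3) (j(a) = 1/(2/93 + (a + a*(a*a))) = 1/(2/93 + (a + a*a**2)) = 1/(2/93 + (a + a**3)) = 1/(2/93 + a + a**3))
j(-95)/(-5879) = (93/(2 + 93*(-95) + 93*(-95)**3))/(-5879) = (93/(2 - 8835 + 93*(-857375)))*(-1/5879) = (93/(2 - 8835 - 79735875))*(-1/5879) = (93/(-79744708))*(-1/5879) = (93*(-1/79744708))*(-1/5879) = -93/79744708*(-1/5879) = 93/468819138332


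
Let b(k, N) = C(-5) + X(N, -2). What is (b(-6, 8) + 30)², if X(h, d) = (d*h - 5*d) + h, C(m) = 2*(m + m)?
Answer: 144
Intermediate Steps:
C(m) = 4*m (C(m) = 2*(2*m) = 4*m)
X(h, d) = h - 5*d + d*h (X(h, d) = (-5*d + d*h) + h = h - 5*d + d*h)
b(k, N) = -10 - N (b(k, N) = 4*(-5) + (N - 5*(-2) - 2*N) = -20 + (N + 10 - 2*N) = -20 + (10 - N) = -10 - N)
(b(-6, 8) + 30)² = ((-10 - 1*8) + 30)² = ((-10 - 8) + 30)² = (-18 + 30)² = 12² = 144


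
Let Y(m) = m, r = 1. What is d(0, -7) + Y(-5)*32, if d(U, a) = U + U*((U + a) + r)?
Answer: -160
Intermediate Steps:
d(U, a) = U + U*(1 + U + a) (d(U, a) = U + U*((U + a) + 1) = U + U*(1 + U + a))
d(0, -7) + Y(-5)*32 = 0*(2 + 0 - 7) - 5*32 = 0*(-5) - 160 = 0 - 160 = -160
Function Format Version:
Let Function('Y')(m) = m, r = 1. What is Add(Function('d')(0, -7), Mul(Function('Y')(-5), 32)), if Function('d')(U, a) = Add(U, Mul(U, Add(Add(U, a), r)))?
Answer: -160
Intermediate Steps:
Function('d')(U, a) = Add(U, Mul(U, Add(1, U, a))) (Function('d')(U, a) = Add(U, Mul(U, Add(Add(U, a), 1))) = Add(U, Mul(U, Add(1, U, a))))
Add(Function('d')(0, -7), Mul(Function('Y')(-5), 32)) = Add(Mul(0, Add(2, 0, -7)), Mul(-5, 32)) = Add(Mul(0, -5), -160) = Add(0, -160) = -160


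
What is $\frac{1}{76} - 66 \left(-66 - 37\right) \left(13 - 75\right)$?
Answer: $- \frac{32032175}{76} \approx -4.2148 \cdot 10^{5}$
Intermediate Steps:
$\frac{1}{76} - 66 \left(-66 - 37\right) \left(13 - 75\right) = \frac{1}{76} - 66 \left(\left(-103\right) \left(-62\right)\right) = \frac{1}{76} - 421476 = - \frac{32032175}{76}$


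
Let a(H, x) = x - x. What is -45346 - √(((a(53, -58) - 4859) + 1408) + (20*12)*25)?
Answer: -45346 - √2549 ≈ -45397.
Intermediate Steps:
a(H, x) = 0
-45346 - √(((a(53, -58) - 4859) + 1408) + (20*12)*25) = -45346 - √(((0 - 4859) + 1408) + (20*12)*25) = -45346 - √((-4859 + 1408) + 240*25) = -45346 - √(-3451 + 6000) = -45346 - √2549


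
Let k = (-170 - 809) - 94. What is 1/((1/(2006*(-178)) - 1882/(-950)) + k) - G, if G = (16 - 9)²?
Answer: -8901148594263/181652632387 ≈ -49.001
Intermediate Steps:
G = 49 (G = 7² = 49)
k = -1073 (k = -979 - 94 = -1073)
1/((1/(2006*(-178)) - 1882/(-950)) + k) - G = 1/((1/(2006*(-178)) - 1882/(-950)) - 1073) - 1*49 = 1/(((1/2006)*(-1/178) - 1882*(-1/950)) - 1073) - 49 = 1/((-1/357068 + 941/475) - 1073) - 49 = 1/(336000513/169607300 - 1073) - 49 = 1/(-181652632387/169607300) - 49 = -169607300/181652632387 - 49 = -8901148594263/181652632387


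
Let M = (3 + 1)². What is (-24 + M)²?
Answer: 64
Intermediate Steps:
M = 16 (M = 4² = 16)
(-24 + M)² = (-24 + 16)² = (-8)² = 64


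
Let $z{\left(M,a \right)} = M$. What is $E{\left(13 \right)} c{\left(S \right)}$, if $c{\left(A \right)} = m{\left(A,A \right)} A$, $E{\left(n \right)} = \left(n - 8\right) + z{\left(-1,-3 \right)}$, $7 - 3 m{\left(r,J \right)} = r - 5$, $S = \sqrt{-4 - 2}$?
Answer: $8 + 16 i \sqrt{6} \approx 8.0 + 39.192 i$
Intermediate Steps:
$S = i \sqrt{6}$ ($S = \sqrt{-6} = i \sqrt{6} \approx 2.4495 i$)
$m{\left(r,J \right)} = 4 - \frac{r}{3}$ ($m{\left(r,J \right)} = \frac{7}{3} - \frac{r - 5}{3} = \frac{7}{3} - \frac{-5 + r}{3} = \frac{7}{3} - \left(- \frac{5}{3} + \frac{r}{3}\right) = 4 - \frac{r}{3}$)
$E{\left(n \right)} = -9 + n$ ($E{\left(n \right)} = \left(n - 8\right) - 1 = \left(-8 + n\right) - 1 = -9 + n$)
$c{\left(A \right)} = A \left(4 - \frac{A}{3}\right)$ ($c{\left(A \right)} = \left(4 - \frac{A}{3}\right) A = A \left(4 - \frac{A}{3}\right)$)
$E{\left(13 \right)} c{\left(S \right)} = \left(-9 + 13\right) \frac{i \sqrt{6} \left(12 - i \sqrt{6}\right)}{3} = 4 \frac{i \sqrt{6} \left(12 - i \sqrt{6}\right)}{3} = \frac{4 i \sqrt{6} \left(12 - i \sqrt{6}\right)}{3}$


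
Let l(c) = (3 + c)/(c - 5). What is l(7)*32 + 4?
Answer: 164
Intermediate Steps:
l(c) = (3 + c)/(-5 + c)
l(7)*32 + 4 = ((3 + 7)/(-5 + 7))*32 + 4 = (10/2)*32 + 4 = ((½)*10)*32 + 4 = 5*32 + 4 = 160 + 4 = 164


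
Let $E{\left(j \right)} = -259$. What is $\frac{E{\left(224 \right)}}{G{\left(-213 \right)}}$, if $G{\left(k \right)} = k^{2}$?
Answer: $- \frac{259}{45369} \approx -0.0057087$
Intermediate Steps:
$\frac{E{\left(224 \right)}}{G{\left(-213 \right)}} = - \frac{259}{\left(-213\right)^{2}} = - \frac{259}{45369}$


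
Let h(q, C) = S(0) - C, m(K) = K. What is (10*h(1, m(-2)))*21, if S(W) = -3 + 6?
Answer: 1050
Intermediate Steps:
S(W) = 3
h(q, C) = 3 - C
(10*h(1, m(-2)))*21 = (10*(3 - 1*(-2)))*21 = (10*(3 + 2))*21 = (10*5)*21 = 50*21 = 1050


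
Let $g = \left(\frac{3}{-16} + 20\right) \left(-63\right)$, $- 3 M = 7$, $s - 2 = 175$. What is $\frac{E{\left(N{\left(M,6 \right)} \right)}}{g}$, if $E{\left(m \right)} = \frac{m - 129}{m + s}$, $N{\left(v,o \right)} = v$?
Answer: $\frac{1576}{2616201} \approx 0.0006024$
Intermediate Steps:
$s = 177$ ($s = 2 + 175 = 177$)
$M = - \frac{7}{3}$ ($M = \left(- \frac{1}{3}\right) 7 = - \frac{7}{3} \approx -2.3333$)
$g = - \frac{19971}{16}$ ($g = \left(3 \left(- \frac{1}{16}\right) + 20\right) \left(-63\right) = \left(- \frac{3}{16} + 20\right) \left(-63\right) = \frac{317}{16} \left(-63\right) = - \frac{19971}{16} \approx -1248.2$)
$E{\left(m \right)} = \frac{-129 + m}{177 + m}$ ($E{\left(m \right)} = \frac{m - 129}{m + 177} = \frac{-129 + m}{177 + m}$)
$\frac{E{\left(N{\left(M,6 \right)} \right)}}{g} = \frac{\frac{1}{177 - \frac{7}{3}} \left(-129 - \frac{7}{3}\right)}{- \frac{19971}{16}} = \frac{1}{\frac{524}{3}} \left(- \frac{394}{3}\right) \left(- \frac{16}{19971}\right) = \frac{3}{524} \left(- \frac{394}{3}\right) \left(- \frac{16}{19971}\right) = \left(- \frac{197}{262}\right) \left(- \frac{16}{19971}\right) = \frac{1576}{2616201}$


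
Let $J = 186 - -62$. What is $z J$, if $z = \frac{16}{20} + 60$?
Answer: $\frac{75392}{5} \approx 15078.0$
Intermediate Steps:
$z = \frac{304}{5}$ ($z = 16 \cdot \frac{1}{20} + 60 = \frac{4}{5} + 60 = \frac{304}{5} \approx 60.8$)
$J = 248$ ($J = 186 + 62 = 248$)
$z J = \frac{304}{5} \cdot 248 = \frac{75392}{5}$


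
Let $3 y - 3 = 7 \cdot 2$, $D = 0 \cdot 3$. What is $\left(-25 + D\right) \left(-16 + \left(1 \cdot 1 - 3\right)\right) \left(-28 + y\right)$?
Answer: $-10050$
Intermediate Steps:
$D = 0$
$y = \frac{17}{3}$ ($y = 1 + \frac{7 \cdot 2}{3} = 1 + \frac{1}{3} \cdot 14 = 1 + \frac{14}{3} = \frac{17}{3} \approx 5.6667$)
$\left(-25 + D\right) \left(-16 + \left(1 \cdot 1 - 3\right)\right) \left(-28 + y\right) = \left(-25 + 0\right) \left(-16 + \left(1 \cdot 1 - 3\right)\right) \left(-28 + \frac{17}{3}\right) = - 25 \left(-16 + \left(1 - 3\right)\right) \left(- \frac{67}{3}\right) = - 25 \left(-16 - 2\right) \left(- \frac{67}{3}\right) = \left(-25\right) \left(-18\right) \left(- \frac{67}{3}\right) = 450 \left(- \frac{67}{3}\right) = -10050$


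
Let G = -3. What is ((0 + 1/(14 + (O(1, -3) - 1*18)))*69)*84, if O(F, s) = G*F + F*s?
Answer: -2898/5 ≈ -579.60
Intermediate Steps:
O(F, s) = -3*F + F*s
((0 + 1/(14 + (O(1, -3) - 1*18)))*69)*84 = ((0 + 1/(14 + (1*(-3 - 3) - 1*18)))*69)*84 = ((0 + 1/(14 + (1*(-6) - 18)))*69)*84 = ((0 + 1/(14 + (-6 - 18)))*69)*84 = ((0 + 1/(14 - 24))*69)*84 = ((0 + 1/(-10))*69)*84 = ((0 - ⅒)*69)*84 = -⅒*69*84 = -69/10*84 = -2898/5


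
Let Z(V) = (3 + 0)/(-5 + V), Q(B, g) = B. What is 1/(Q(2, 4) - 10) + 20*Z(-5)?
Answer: -49/8 ≈ -6.1250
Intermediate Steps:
Z(V) = 3/(-5 + V)
1/(Q(2, 4) - 10) + 20*Z(-5) = 1/(2 - 10) + 20*(3/(-5 - 5)) = 1/(-8) + 20*(3/(-10)) = -⅛ + 20*(3*(-⅒)) = -⅛ + 20*(-3/10) = -⅛ - 6 = -49/8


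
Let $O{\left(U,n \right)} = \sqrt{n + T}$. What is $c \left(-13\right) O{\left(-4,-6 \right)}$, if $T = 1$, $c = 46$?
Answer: $- 598 i \sqrt{5} \approx - 1337.2 i$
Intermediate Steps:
$O{\left(U,n \right)} = \sqrt{1 + n}$ ($O{\left(U,n \right)} = \sqrt{n + 1} = \sqrt{1 + n}$)
$c \left(-13\right) O{\left(-4,-6 \right)} = 46 \left(-13\right) \sqrt{1 - 6} = - 598 \sqrt{-5} = - 598 i \sqrt{5}$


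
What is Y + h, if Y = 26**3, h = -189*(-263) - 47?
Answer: 67236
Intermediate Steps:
h = 49660 (h = 49707 - 47 = 49660)
Y = 17576
Y + h = 17576 + 49660 = 67236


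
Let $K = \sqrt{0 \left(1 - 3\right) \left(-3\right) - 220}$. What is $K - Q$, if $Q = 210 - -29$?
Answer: $-239 + 2 i \sqrt{55} \approx -239.0 + 14.832 i$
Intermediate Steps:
$Q = 239$ ($Q = 210 + 29 = 239$)
$K = 2 i \sqrt{55}$ ($K = \sqrt{0 \left(-2\right) \left(-3\right) - 220} = \sqrt{0 \left(-3\right) - 220} = \sqrt{0 - 220} = \sqrt{-220} = 2 i \sqrt{55} \approx 14.832 i$)
$K - Q = 2 i \sqrt{55} - 239 = -239 + 2 i \sqrt{55}$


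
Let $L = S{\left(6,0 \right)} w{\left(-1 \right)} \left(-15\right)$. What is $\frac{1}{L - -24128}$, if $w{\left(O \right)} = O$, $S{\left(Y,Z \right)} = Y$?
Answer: $\frac{1}{24218} \approx 4.1292 \cdot 10^{-5}$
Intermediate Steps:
$L = 90$ ($L = 6 \left(-1\right) \left(-15\right) = \left(-6\right) \left(-15\right) = 90$)
$\frac{1}{L - -24128} = \frac{1}{90 - -24128} = \frac{1}{90 + 24128} = \frac{1}{24218}$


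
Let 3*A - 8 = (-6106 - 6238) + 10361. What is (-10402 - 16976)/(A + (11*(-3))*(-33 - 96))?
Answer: -41067/5398 ≈ -7.6078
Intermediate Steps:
A = -1975/3 (A = 8/3 + ((-6106 - 6238) + 10361)/3 = 8/3 + (-12344 + 10361)/3 = 8/3 + (1/3)*(-1983) = 8/3 - 661 = -1975/3 ≈ -658.33)
(-10402 - 16976)/(A + (11*(-3))*(-33 - 96)) = (-10402 - 16976)/(-1975/3 + (11*(-3))*(-33 - 96)) = -27378/(-1975/3 - 33*(-129)) = -27378/(-1975/3 + 4257) = -27378/10796/3 = -27378*3/10796 = -41067/5398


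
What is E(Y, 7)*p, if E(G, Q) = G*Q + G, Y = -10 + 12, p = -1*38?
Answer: -608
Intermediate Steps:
p = -38
Y = 2
E(G, Q) = G + G*Q
E(Y, 7)*p = (2*(1 + 7))*(-38) = (2*8)*(-38) = 16*(-38) = -608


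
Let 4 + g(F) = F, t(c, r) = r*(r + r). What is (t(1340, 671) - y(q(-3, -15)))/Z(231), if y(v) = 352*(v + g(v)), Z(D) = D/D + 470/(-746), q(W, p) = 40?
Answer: 162950645/69 ≈ 2.3616e+6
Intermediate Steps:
t(c, r) = 2*r² (t(c, r) = r*(2*r) = 2*r²)
g(F) = -4 + F
Z(D) = 138/373 (Z(D) = 1 + 470*(-1/746) = 1 - 235/373 = 138/373)
y(v) = -1408 + 704*v (y(v) = 352*(v + (-4 + v)) = 352*(-4 + 2*v) = -1408 + 704*v)
(t(1340, 671) - y(q(-3, -15)))/Z(231) = (2*671² - (-1408 + 704*40))/(138/373) = (2*450241 - (-1408 + 28160))*(373/138) = (900482 - 1*26752)*(373/138) = (900482 - 26752)*(373/138) = 873730*(373/138) = 162950645/69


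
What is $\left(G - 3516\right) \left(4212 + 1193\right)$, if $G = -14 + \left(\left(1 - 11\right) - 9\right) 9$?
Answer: $-20003905$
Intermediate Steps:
$G = -185$ ($G = -14 + \left(-10 - 9\right) 9 = -14 - 171 = -185$)
$\left(G - 3516\right) \left(4212 + 1193\right) = \left(-185 - 3516\right) \left(4212 + 1193\right) = \left(-3701\right) 5405 = -20003905$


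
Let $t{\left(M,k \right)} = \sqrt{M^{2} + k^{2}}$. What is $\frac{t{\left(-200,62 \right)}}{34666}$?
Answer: $\frac{\sqrt{10961}}{17333} \approx 0.0060402$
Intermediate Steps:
$\frac{t{\left(-200,62 \right)}}{34666} = \frac{\sqrt{\left(-200\right)^{2} + 62^{2}}}{34666} = \sqrt{40000 + 3844} \cdot \frac{1}{34666} = \sqrt{43844} \cdot \frac{1}{34666} = 2 \sqrt{10961} \cdot \frac{1}{34666} = \frac{\sqrt{10961}}{17333}$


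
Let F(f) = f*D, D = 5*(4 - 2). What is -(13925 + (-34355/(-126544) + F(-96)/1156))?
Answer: -509233740835/36571216 ≈ -13924.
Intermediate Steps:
D = 10 (D = 5*2 = 10)
F(f) = 10*f (F(f) = f*10 = 10*f)
-(13925 + (-34355/(-126544) + F(-96)/1156)) = -(13925 + (-34355/(-126544) + (10*(-96))/1156)) = -(13925 + (-34355*(-1/126544) - 960*1/1156)) = -(13925 + (34355/126544 - 240/289)) = -(13925 - 20441965/36571216) = -1*509233740835/36571216 = -509233740835/36571216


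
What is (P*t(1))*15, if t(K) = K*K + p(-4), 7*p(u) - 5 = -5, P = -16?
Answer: -240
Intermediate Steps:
p(u) = 0 (p(u) = 5/7 + (1/7)*(-5) = 5/7 - 5/7 = 0)
t(K) = K**2 (t(K) = K*K + 0 = K**2 + 0 = K**2)
(P*t(1))*15 = -16*1**2*15 = -16*1*15 = -16*15 = -240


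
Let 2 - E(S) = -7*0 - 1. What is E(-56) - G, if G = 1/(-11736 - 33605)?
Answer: 136024/45341 ≈ 3.0000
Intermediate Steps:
E(S) = 3 (E(S) = 2 - (-7*0 - 1) = 2 - (0 - 1) = 2 - 1*(-1) = 2 + 1 = 3)
G = -1/45341 (G = 1/(-45341) = -1/45341 ≈ -2.2055e-5)
E(-56) - G = 3 - 1*(-1/45341) = 3 + 1/45341 = 136024/45341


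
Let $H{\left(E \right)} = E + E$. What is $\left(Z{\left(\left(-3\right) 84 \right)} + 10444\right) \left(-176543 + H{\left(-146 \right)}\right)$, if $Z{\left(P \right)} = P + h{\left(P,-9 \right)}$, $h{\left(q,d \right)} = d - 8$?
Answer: $-1799296125$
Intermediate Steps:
$h{\left(q,d \right)} = -8 + d$
$Z{\left(P \right)} = -17 + P$ ($Z{\left(P \right)} = P - 17 = -17 + P$)
$H{\left(E \right)} = 2 E$
$\left(Z{\left(\left(-3\right) 84 \right)} + 10444\right) \left(-176543 + H{\left(-146 \right)}\right) = \left(\left(-17 - 252\right) + 10444\right) \left(-176543 + 2 \left(-146\right)\right) = \left(\left(-17 - 252\right) + 10444\right) \left(-176543 - 292\right) = \left(-269 + 10444\right) \left(-176835\right) = 10175 \left(-176835\right) = -1799296125$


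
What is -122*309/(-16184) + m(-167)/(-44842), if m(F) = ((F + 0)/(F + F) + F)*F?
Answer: 1582206/925667 ≈ 1.7093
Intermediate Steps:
m(F) = F*(½ + F) (m(F) = (F/((2*F)) + F)*F = (F*(1/(2*F)) + F)*F = (½ + F)*F = F*(½ + F))
-122*309/(-16184) + m(-167)/(-44842) = -122*309/(-16184) - 167*(½ - 167)/(-44842) = -37698*(-1/16184) - 167*(-333/2)*(-1/44842) = 18849/8092 + (55611/2)*(-1/44842) = 18849/8092 - 55611/89684 = 1582206/925667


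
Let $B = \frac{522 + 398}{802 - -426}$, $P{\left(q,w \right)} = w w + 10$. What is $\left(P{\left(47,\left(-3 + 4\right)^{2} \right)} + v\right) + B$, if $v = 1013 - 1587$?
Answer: $- \frac{172611}{307} \approx -562.25$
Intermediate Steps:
$P{\left(q,w \right)} = 10 + w^{2}$ ($P{\left(q,w \right)} = w^{2} + 10 = 10 + w^{2}$)
$v = -574$
$B = \frac{230}{307}$ ($B = \frac{920}{802 + \left(-100 + 526\right)} = \frac{920}{802 + 426} = \frac{920}{1228} = 920 \cdot \frac{1}{1228} = \frac{230}{307} \approx 0.74919$)
$\left(P{\left(47,\left(-3 + 4\right)^{2} \right)} + v\right) + B = \left(\left(10 + \left(\left(-3 + 4\right)^{2}\right)^{2}\right) - 574\right) + \frac{230}{307} = \left(\left(10 + \left(1^{2}\right)^{2}\right) - 574\right) + \frac{230}{307} = \left(\left(10 + 1^{2}\right) - 574\right) + \frac{230}{307} = \left(\left(10 + 1\right) - 574\right) + \frac{230}{307} = \left(11 - 574\right) + \frac{230}{307} = -563 + \frac{230}{307} = - \frac{172611}{307}$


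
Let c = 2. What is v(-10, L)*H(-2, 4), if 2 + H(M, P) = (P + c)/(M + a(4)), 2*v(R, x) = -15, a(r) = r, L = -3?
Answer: -15/2 ≈ -7.5000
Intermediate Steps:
v(R, x) = -15/2 (v(R, x) = (½)*(-15) = -15/2)
H(M, P) = -2 + (2 + P)/(4 + M) (H(M, P) = -2 + (P + 2)/(M + 4) = -2 + (2 + P)/(4 + M))
v(-10, L)*H(-2, 4) = -15*(-6 + 4 - 2*(-2))/(2*(4 - 2)) = -15*(-6 + 4 + 4)/(2*2) = -15*2/4 = -15/2*1 = -15/2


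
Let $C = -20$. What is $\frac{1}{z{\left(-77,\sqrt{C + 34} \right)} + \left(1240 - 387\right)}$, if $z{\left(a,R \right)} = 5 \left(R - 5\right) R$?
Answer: $\frac{923}{843179} + \frac{25 \sqrt{14}}{843179} \approx 0.0012056$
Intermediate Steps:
$z{\left(a,R \right)} = R \left(-25 + 5 R\right)$ ($z{\left(a,R \right)} = 5 \left(-5 + R\right) R = \left(-25 + 5 R\right) R = R \left(-25 + 5 R\right)$)
$\frac{1}{z{\left(-77,\sqrt{C + 34} \right)} + \left(1240 - 387\right)} = \frac{1}{5 \sqrt{-20 + 34} \left(-5 + \sqrt{-20 + 34}\right) + \left(1240 - 387\right)} = \frac{1}{5 \sqrt{14} \left(-5 + \sqrt{14}\right) + 853} = \frac{1}{853 + 5 \sqrt{14} \left(-5 + \sqrt{14}\right)}$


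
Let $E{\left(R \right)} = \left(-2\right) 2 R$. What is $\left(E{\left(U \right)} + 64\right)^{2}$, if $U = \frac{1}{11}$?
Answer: $\frac{490000}{121} \approx 4049.6$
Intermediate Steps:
$U = \frac{1}{11} \approx 0.090909$
$E{\left(R \right)} = - 4 R$
$\left(E{\left(U \right)} + 64\right)^{2} = \left(\left(-4\right) \frac{1}{11} + 64\right)^{2} = \left(- \frac{4}{11} + 64\right)^{2} = \left(\frac{700}{11}\right)^{2} = \frac{490000}{121}$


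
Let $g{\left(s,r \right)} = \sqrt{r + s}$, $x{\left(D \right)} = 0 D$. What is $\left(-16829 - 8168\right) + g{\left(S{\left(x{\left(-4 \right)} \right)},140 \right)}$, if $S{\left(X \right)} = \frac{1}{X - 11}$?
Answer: $-24997 + \frac{9 \sqrt{209}}{11} \approx -24985.0$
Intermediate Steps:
$x{\left(D \right)} = 0$
$S{\left(X \right)} = \frac{1}{-11 + X}$
$\left(-16829 - 8168\right) + g{\left(S{\left(x{\left(-4 \right)} \right)},140 \right)} = \left(-16829 - 8168\right) + \sqrt{140 + \frac{1}{-11 + 0}} = \left(-16829 - 8168\right) + \sqrt{140 + \frac{1}{-11}} = \left(-16829 - 8168\right) + \sqrt{140 - \frac{1}{11}} = -24997 + \sqrt{\frac{1539}{11}} = -24997 + \frac{9 \sqrt{209}}{11}$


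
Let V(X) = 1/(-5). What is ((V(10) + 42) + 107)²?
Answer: 553536/25 ≈ 22141.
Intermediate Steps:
V(X) = -⅕
((V(10) + 42) + 107)² = ((-⅕ + 42) + 107)² = (209/5 + 107)² = (744/5)² = 553536/25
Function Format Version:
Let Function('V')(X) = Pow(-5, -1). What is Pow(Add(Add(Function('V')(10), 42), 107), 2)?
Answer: Rational(553536, 25) ≈ 22141.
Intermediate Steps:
Function('V')(X) = Rational(-1, 5)
Pow(Add(Add(Function('V')(10), 42), 107), 2) = Pow(Add(Add(Rational(-1, 5), 42), 107), 2) = Pow(Add(Rational(209, 5), 107), 2) = Pow(Rational(744, 5), 2) = Rational(553536, 25)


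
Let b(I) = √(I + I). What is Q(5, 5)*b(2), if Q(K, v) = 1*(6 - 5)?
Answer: 2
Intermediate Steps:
Q(K, v) = 1 (Q(K, v) = 1*1 = 1)
b(I) = √2*√I (b(I) = √(2*I) = √2*√I)
Q(5, 5)*b(2) = 1*(√2*√2) = 1*2 = 2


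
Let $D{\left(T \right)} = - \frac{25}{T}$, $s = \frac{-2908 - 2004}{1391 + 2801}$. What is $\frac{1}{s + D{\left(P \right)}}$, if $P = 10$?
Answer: $- \frac{131}{481} \approx -0.27235$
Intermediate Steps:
$s = - \frac{307}{262}$ ($s = - \frac{4912}{4192} = \left(-4912\right) \frac{1}{4192} = - \frac{307}{262} \approx -1.1718$)
$\frac{1}{s + D{\left(P \right)}} = \frac{1}{- \frac{307}{262} - \frac{25}{10}} = \frac{1}{- \frac{307}{262} - \frac{5}{2}} = \frac{1}{- \frac{481}{131}} = - \frac{131}{481}$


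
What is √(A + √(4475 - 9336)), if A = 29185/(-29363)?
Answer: √(-856959155 + 862185769*I*√4861)/29363 ≈ 5.8623 + 5.9465*I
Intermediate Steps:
A = -29185/29363 (A = 29185*(-1/29363) = -29185/29363 ≈ -0.99394)
√(A + √(4475 - 9336)) = √(-29185/29363 + √(4475 - 9336)) = √(-29185/29363 + √(-4861)) = √(-29185/29363 + I*√4861)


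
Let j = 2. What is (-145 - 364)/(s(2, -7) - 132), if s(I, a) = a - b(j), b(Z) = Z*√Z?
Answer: 70751/19313 - 1018*√2/19313 ≈ 3.5888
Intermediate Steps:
b(Z) = Z^(3/2)
s(I, a) = a - 2*√2 (s(I, a) = a - 2^(3/2) = a - 2*√2)
(-145 - 364)/(s(2, -7) - 132) = (-145 - 364)/((-7 - 2*√2) - 132) = -509/(-139 - 2*√2)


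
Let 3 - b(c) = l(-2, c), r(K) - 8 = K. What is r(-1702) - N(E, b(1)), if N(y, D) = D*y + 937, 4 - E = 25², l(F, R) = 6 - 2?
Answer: -3252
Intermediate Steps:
l(F, R) = 4
E = -621 (E = 4 - 1*25² = 4 - 1*625 = 4 - 625 = -621)
r(K) = 8 + K
b(c) = -1 (b(c) = 3 - 1*4 = 3 - 4 = -1)
N(y, D) = 937 + D*y
r(-1702) - N(E, b(1)) = (8 - 1702) - (937 - 1*(-621)) = -1694 - (937 + 621) = -1694 - 1*1558 = -1694 - 1558 = -3252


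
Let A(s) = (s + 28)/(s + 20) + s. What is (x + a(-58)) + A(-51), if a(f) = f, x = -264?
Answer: -11540/31 ≈ -372.26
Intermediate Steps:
A(s) = s + (28 + s)/(20 + s) (A(s) = (28 + s)/(20 + s) + s = s + (28 + s)/(20 + s))
(x + a(-58)) + A(-51) = (-264 - 58) + (28 + (-51)² + 21*(-51))/(20 - 51) = -322 + (28 + 2601 - 1071)/(-31) = -322 - 1/31*1558 = -322 - 1558/31 = -11540/31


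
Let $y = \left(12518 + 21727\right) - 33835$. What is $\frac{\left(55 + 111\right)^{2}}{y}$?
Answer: $\frac{13778}{205} \approx 67.21$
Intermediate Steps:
$y = 410$ ($y = 34245 - 33835 = 410$)
$\frac{\left(55 + 111\right)^{2}}{y} = \frac{\left(55 + 111\right)^{2}}{410} = 166^{2} \cdot \frac{1}{410} = 27556 \cdot \frac{1}{410} = \frac{13778}{205}$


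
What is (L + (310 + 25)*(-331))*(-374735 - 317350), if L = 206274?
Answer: -66017296065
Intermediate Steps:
(L + (310 + 25)*(-331))*(-374735 - 317350) = (206274 + (310 + 25)*(-331))*(-374735 - 317350) = (206274 + 335*(-331))*(-692085) = (206274 - 110885)*(-692085) = 95389*(-692085) = -66017296065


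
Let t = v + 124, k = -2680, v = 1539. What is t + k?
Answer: -1017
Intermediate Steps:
t = 1663 (t = 1539 + 124 = 1663)
t + k = 1663 - 2680 = -1017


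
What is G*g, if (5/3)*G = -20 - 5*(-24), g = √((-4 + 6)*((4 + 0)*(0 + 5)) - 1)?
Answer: 60*√39 ≈ 374.70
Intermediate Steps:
g = √39 (g = √(2*(4*5) - 1) = √(2*20 - 1) = √(40 - 1) = √39 ≈ 6.2450)
G = 60 (G = 3*(-20 - 5*(-24))/5 = 3*(-20 + 120)/5 = (⅗)*100 = 60)
G*g = 60*√39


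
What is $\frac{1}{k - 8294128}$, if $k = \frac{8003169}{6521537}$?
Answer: $- \frac{6521537}{54090454631567} \approx -1.2057 \cdot 10^{-7}$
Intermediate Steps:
$k = \frac{8003169}{6521537}$ ($k = 8003169 \cdot \frac{1}{6521537} = \frac{8003169}{6521537} \approx 1.2272$)
$\frac{1}{k - 8294128} = \frac{1}{\frac{8003169}{6521537} - 8294128} = \frac{1}{- \frac{54090454631567}{6521537}} = - \frac{6521537}{54090454631567}$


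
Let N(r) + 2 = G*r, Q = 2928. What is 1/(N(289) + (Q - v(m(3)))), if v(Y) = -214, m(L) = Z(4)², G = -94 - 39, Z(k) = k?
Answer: -1/35297 ≈ -2.8331e-5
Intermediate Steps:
G = -133
m(L) = 16 (m(L) = 4² = 16)
N(r) = -2 - 133*r
1/(N(289) + (Q - v(m(3)))) = 1/((-2 - 133*289) + (2928 - 1*(-214))) = 1/((-2 - 38437) + (2928 + 214)) = 1/(-38439 + 3142) = 1/(-35297) = -1/35297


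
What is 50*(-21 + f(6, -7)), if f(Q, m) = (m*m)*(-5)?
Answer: -13300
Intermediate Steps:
f(Q, m) = -5*m² (f(Q, m) = m²*(-5) = -5*m²)
50*(-21 + f(6, -7)) = 50*(-21 - 5*(-7)²) = 50*(-21 - 5*49) = 50*(-21 - 245) = 50*(-266) = -13300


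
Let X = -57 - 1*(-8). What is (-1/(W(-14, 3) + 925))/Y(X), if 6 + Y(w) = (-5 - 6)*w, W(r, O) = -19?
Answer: -1/482898 ≈ -2.0708e-6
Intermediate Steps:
X = -49 (X = -57 + 8 = -49)
Y(w) = -6 - 11*w (Y(w) = -6 + (-5 - 6)*w = -6 - 11*w)
(-1/(W(-14, 3) + 925))/Y(X) = (-1/(-19 + 925))/(-6 - 11*(-49)) = (-1/906)/(-6 + 539) = -1*1/906/533 = -1/906*1/533 = -1/482898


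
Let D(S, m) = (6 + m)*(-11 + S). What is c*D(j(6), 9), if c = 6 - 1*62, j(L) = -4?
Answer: 12600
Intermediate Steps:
c = -56 (c = 6 - 62 = -56)
D(S, m) = (-11 + S)*(6 + m)
c*D(j(6), 9) = -56*(-66 - 11*9 + 6*(-4) - 4*9) = -56*(-66 - 99 - 24 - 36) = -56*(-225) = 12600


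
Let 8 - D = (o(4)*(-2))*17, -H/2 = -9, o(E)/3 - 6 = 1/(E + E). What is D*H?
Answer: 22779/2 ≈ 11390.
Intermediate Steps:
o(E) = 18 + 3/(2*E) (o(E) = 18 + 3/(E + E) = 18 + 3/((2*E)) = 18 + 3*(1/(2*E)) = 18 + 3/(2*E))
H = 18 (H = -2*(-9) = 18)
D = 2531/4 (D = 8 - (18 + (3/2)/4)*(-2)*17 = 8 - (18 + (3/2)*(¼))*(-2)*17 = 8 - (18 + 3/8)*(-2)*17 = 8 - (147/8)*(-2)*17 = 8 - (-147)*17/4 = 8 - 1*(-2499/4) = 8 + 2499/4 = 2531/4 ≈ 632.75)
D*H = (2531/4)*18 = 22779/2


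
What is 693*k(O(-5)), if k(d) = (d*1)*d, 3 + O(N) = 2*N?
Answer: 117117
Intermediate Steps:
O(N) = -3 + 2*N
k(d) = d² (k(d) = d*d = d²)
693*k(O(-5)) = 693*(-3 + 2*(-5))² = 693*(-3 - 10)² = 693*(-13)² = 693*169 = 117117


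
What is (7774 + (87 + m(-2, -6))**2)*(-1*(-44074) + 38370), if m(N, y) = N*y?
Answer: 1448953300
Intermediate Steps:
(7774 + (87 + m(-2, -6))**2)*(-1*(-44074) + 38370) = (7774 + (87 - 2*(-6))**2)*(-1*(-44074) + 38370) = (7774 + (87 + 12)**2)*(44074 + 38370) = (7774 + 99**2)*82444 = (7774 + 9801)*82444 = 17575*82444 = 1448953300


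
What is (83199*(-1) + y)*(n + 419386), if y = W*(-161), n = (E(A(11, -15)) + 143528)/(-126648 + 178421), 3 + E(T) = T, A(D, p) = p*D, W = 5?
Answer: -1823980090050952/51773 ≈ -3.5230e+10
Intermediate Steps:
A(D, p) = D*p
E(T) = -3 + T
n = 143360/51773 (n = ((-3 + 11*(-15)) + 143528)/(-126648 + 178421) = ((-3 - 165) + 143528)/51773 = (-168 + 143528)*(1/51773) = 143360*(1/51773) = 143360/51773 ≈ 2.7690)
y = -805 (y = 5*(-161) = -805)
(83199*(-1) + y)*(n + 419386) = (83199*(-1) - 805)*(143360/51773 + 419386) = (-83199 - 805)*(21713014738/51773) = -84004*21713014738/51773 = -1823980090050952/51773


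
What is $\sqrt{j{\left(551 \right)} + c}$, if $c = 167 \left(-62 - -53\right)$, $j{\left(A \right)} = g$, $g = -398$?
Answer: $i \sqrt{1901} \approx 43.6 i$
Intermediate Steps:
$j{\left(A \right)} = -398$
$c = -1503$ ($c = 167 \left(-62 + 53\right) = 167 \left(-9\right) = -1503$)
$\sqrt{j{\left(551 \right)} + c} = \sqrt{-398 - 1503} = \sqrt{-1901} = i \sqrt{1901}$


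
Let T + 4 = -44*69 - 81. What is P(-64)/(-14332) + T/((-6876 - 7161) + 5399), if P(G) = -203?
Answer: 23241843/61899908 ≈ 0.37547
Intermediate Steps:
T = -3121 (T = -4 + (-44*69 - 81) = -4 + (-3036 - 81) = -4 - 3117 = -3121)
P(-64)/(-14332) + T/((-6876 - 7161) + 5399) = -203/(-14332) - 3121/((-6876 - 7161) + 5399) = -203*(-1/14332) - 3121/(-14037 + 5399) = 203/14332 - 3121/(-8638) = 203/14332 - 3121*(-1/8638) = 203/14332 + 3121/8638 = 23241843/61899908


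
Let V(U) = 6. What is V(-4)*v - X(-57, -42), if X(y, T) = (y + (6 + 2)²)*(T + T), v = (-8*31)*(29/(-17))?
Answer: 53148/17 ≈ 3126.4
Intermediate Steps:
v = 7192/17 (v = -7192*(-1)/17 = -248*(-29/17) = 7192/17 ≈ 423.06)
X(y, T) = 2*T*(64 + y) (X(y, T) = (y + 8²)*(2*T) = (y + 64)*(2*T) = (64 + y)*(2*T) = 2*T*(64 + y))
V(-4)*v - X(-57, -42) = 6*(7192/17) - 2*(-42)*(64 - 57) = 43152/17 - 2*(-42)*7 = 43152/17 - 1*(-588) = 43152/17 + 588 = 53148/17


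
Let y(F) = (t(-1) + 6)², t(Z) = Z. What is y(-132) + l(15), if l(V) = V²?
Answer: 250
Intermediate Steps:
y(F) = 25 (y(F) = (-1 + 6)² = 5² = 25)
y(-132) + l(15) = 25 + 15² = 25 + 225 = 250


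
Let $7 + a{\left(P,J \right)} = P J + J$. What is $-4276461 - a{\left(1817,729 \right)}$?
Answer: $-5601776$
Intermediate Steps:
$a{\left(P,J \right)} = -7 + J + J P$ ($a{\left(P,J \right)} = -7 + \left(P J + J\right) = -7 + \left(J P + J\right) = -7 + \left(J + J P\right) = -7 + J + J P$)
$-4276461 - a{\left(1817,729 \right)} = -4276461 - \left(-7 + 729 + 729 \cdot 1817\right) = -4276461 - \left(-7 + 729 + 1324593\right) = -4276461 - 1325315 = -5601776$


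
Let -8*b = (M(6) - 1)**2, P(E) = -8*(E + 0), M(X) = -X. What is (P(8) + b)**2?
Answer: 314721/64 ≈ 4917.5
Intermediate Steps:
P(E) = -8*E
b = -49/8 (b = -(-1*6 - 1)**2/8 = -(-6 - 1)**2/8 = -1/8*(-7)**2 = -1/8*49 = -49/8 ≈ -6.1250)
(P(8) + b)**2 = (-8*8 - 49/8)**2 = (-64 - 49/8)**2 = (-561/8)**2 = 314721/64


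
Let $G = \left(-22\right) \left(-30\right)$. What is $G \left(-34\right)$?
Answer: $-22440$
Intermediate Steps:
$G = 660$
$G \left(-34\right) = 660 \left(-34\right) = -22440$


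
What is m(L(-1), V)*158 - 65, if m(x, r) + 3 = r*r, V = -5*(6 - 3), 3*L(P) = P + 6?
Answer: 35011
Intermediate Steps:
L(P) = 2 + P/3 (L(P) = (P + 6)/3 = (6 + P)/3 = 2 + P/3)
V = -15 (V = -5*3 = -1*15 = -15)
m(x, r) = -3 + r² (m(x, r) = -3 + r*r = -3 + r²)
m(L(-1), V)*158 - 65 = (-3 + (-15)²)*158 - 65 = (-3 + 225)*158 - 65 = 222*158 - 65 = 35076 - 65 = 35011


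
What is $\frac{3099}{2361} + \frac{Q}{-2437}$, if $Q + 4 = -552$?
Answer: $\frac{2954993}{1917919} \approx 1.5407$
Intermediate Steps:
$Q = -556$ ($Q = -4 - 552 = -556$)
$\frac{3099}{2361} + \frac{Q}{-2437} = \frac{3099}{2361} - \frac{556}{-2437} = 3099 \cdot \frac{1}{2361} - - \frac{556}{2437} = \frac{1033}{787} + \frac{556}{2437} = \frac{2954993}{1917919}$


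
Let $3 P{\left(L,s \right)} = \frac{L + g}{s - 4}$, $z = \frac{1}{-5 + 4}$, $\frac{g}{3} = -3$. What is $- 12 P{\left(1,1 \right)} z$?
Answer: $\frac{32}{3} \approx 10.667$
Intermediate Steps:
$g = -9$ ($g = 3 \left(-3\right) = -9$)
$z = -1$ ($z = \frac{1}{-1} = -1$)
$P{\left(L,s \right)} = \frac{-9 + L}{3 \left(-4 + s\right)}$ ($P{\left(L,s \right)} = \frac{\left(L - 9\right) \frac{1}{s - 4}}{3} = \frac{\left(-9 + L\right) \frac{1}{-4 + s}}{3} = \frac{\frac{1}{-4 + s} \left(-9 + L\right)}{3} = \frac{-9 + L}{3 \left(-4 + s\right)}$)
$- 12 P{\left(1,1 \right)} z = - 12 \frac{-9 + 1}{3 \left(-4 + 1\right)} \left(-1\right) = - 12 \cdot \frac{1}{3} \frac{1}{-3} \left(-8\right) \left(-1\right) = - 12 \cdot \frac{1}{3} \left(- \frac{1}{3}\right) \left(-8\right) \left(-1\right) = \left(-12\right) \frac{8}{9} \left(-1\right) = \left(- \frac{32}{3}\right) \left(-1\right) = \frac{32}{3}$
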